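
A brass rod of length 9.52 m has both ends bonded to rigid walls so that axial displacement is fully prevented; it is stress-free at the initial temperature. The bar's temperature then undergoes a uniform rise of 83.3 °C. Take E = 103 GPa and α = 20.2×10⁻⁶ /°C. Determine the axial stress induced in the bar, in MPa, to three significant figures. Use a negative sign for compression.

-173 MPa

Free thermal expansion αLΔT = 20.2e-6 · 9520 · 83.3 = 16.02 mm.
The walls impose strain ε = −(16.02)/9520 = -1.6827e-03; σ = Eε = 103000 · -1.6827e-03 = -173.3 MPa.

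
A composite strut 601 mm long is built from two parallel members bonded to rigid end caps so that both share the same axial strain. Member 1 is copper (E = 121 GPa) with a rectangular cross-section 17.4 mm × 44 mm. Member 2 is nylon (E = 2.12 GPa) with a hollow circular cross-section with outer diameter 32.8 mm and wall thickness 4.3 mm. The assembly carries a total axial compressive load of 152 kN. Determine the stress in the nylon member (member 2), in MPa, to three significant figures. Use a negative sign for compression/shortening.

-3.45 MPa

A_1 = 765.6 mm².
A_2 = 385 mm².
Equal strain + equilibrium ⇒ each member carries load in proportion to AE: A₁E₁ = 92640000 N, A₂E₂ = 816200 N, ΣAE = 93450000 N.
σ₂ = P·E₂/ΣAE = -152000·2120/93450000 = -3.448 MPa.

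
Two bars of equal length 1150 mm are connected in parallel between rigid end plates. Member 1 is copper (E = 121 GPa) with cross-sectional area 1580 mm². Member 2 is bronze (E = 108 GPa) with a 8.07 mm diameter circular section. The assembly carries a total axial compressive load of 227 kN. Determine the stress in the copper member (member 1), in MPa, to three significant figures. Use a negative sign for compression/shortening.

-140 MPa

A_2 = 51.15 mm².
Equal strain + equilibrium ⇒ each member carries load in proportion to AE: A₁E₁ = 191200000 N, A₂E₂ = 5524000 N, ΣAE = 196700000 N.
σ₁ = P·E₁/ΣAE = -227000·121000/196700000 = -139.6 MPa.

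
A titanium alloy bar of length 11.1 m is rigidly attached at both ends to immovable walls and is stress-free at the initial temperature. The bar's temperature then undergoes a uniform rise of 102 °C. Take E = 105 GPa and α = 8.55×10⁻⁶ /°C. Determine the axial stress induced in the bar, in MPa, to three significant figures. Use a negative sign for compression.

-91.6 MPa

Free thermal expansion αLΔT = 8.55e-6 · 11100 · 102 = 9.68 mm.
The walls impose strain ε = −(9.68)/11100 = -8.7210e-04; σ = Eε = 105000 · -8.7210e-04 = -91.57 MPa.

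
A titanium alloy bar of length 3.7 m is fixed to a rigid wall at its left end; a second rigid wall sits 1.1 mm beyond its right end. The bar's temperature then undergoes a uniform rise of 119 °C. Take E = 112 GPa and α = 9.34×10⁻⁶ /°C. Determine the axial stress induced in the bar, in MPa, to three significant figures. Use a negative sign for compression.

-91.2 MPa

Free thermal expansion αLΔT = 9.34e-6 · 3700 · 119 = 4.112 mm.
The walls engage after the gap closes; constrained expansion = 4.112 − 1.1 = 3.012 mm.
The walls impose strain ε = −(3.012)/3700 = -8.1416e-04; σ = Eε = 112000 · -8.1416e-04 = -91.19 MPa.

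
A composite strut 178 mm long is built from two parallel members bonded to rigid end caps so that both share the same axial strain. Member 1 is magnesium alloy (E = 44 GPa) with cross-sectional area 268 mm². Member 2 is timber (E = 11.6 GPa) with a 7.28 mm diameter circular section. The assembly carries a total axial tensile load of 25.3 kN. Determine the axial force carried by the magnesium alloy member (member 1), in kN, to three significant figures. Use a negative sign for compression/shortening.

A_2 = 41.62 mm².
Equal strain + equilibrium ⇒ each member carries load in proportion to AE: A₁E₁ = 11790000 N, A₂E₂ = 482800 N, ΣAE = 12270000 N.
F₁ = P·A₁E₁/ΣAE = 25300·11790000/12270000 = 24300 N.

24.3 kN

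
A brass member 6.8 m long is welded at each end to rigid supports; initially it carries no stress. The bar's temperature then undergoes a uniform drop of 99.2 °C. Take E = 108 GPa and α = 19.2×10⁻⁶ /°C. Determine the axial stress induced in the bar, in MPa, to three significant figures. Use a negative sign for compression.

206 MPa

Free thermal expansion αLΔT = 19.2e-6 · 6800 · -99.2 = -12.95 mm.
The walls impose strain ε = −(-12.95)/6800 = 1.9046e-03; σ = Eε = 108000 · 1.9046e-03 = 205.7 MPa.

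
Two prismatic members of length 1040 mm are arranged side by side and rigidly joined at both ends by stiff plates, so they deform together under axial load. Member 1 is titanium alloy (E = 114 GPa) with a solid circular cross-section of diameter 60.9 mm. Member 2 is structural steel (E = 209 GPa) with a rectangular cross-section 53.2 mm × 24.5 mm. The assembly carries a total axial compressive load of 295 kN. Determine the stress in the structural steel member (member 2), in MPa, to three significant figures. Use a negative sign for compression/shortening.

A_1 = 2913 mm².
A_2 = 1303 mm².
Equal strain + equilibrium ⇒ each member carries load in proportion to AE: A₁E₁ = 332100000 N, A₂E₂ = 272400000 N, ΣAE = 604500000 N.
σ₂ = P·E₂/ΣAE = -295000·209000/604500000 = -102 MPa.

-102 MPa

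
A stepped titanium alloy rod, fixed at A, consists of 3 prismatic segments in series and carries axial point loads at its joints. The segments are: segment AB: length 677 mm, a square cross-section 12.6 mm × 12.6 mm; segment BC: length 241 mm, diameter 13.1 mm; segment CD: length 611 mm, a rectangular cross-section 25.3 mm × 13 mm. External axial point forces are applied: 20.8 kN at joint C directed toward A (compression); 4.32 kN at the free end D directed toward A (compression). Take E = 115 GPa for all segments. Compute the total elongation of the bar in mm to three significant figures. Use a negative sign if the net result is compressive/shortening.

Internal axial forces (sectioning from the free end, tension +): N_CD = -4.32 kN, N_BC = -25.12 kN, N_AB = -25.12 kN.
A_AB = 158.8 mm².
A_BC = 134.8 mm².
A_CD = 328.9 mm².
δ_AB = -25120·677/(158.8·115000) = -0.9315 mm
δ_BC = -25120·241/(134.8·115000) = -0.3906 mm
δ_CD = -4320·611/(328.9·115000) = -0.06979 mm
δ = Σδ_i = -1.392 mm.

-1.39 mm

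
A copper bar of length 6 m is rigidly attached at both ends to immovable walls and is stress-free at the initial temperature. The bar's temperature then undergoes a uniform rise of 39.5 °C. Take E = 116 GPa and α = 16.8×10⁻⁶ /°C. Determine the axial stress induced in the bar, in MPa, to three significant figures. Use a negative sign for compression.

-77.0 MPa

Free thermal expansion αLΔT = 16.8e-6 · 6000 · 39.5 = 3.982 mm.
The walls impose strain ε = −(3.982)/6000 = -6.6360e-04; σ = Eε = 116000 · -6.6360e-04 = -76.98 MPa.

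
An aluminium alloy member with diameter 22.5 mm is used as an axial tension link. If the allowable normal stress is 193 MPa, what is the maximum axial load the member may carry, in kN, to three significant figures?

76.7 kN

A = 397.6 mm².
P_max = σ_allow · A = 193 · 397.6 = 76740 N = 76.74 kN.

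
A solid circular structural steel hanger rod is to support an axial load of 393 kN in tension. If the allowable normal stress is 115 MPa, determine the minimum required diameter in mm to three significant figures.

Required area A ≥ P/σ_allow = 393000/115 = 3417 mm².
For a solid circular section, d ≥ √(4A/π) = 65.96 mm.

66.0 mm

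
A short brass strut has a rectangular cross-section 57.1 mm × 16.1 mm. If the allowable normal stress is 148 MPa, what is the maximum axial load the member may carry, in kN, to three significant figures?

A = 919.3 mm².
P_max = σ_allow · A = 148 · 919.3 = 136100 N = 136.1 kN.

136 kN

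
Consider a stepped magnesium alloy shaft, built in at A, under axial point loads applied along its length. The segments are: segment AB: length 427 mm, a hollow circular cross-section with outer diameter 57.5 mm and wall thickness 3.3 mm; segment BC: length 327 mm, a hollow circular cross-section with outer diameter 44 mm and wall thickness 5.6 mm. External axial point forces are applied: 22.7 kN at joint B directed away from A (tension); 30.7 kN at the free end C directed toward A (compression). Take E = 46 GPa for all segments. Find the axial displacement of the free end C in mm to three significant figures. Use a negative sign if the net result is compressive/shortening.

-0.455 mm

Internal axial forces (sectioning from the free end, tension +): N_BC = -30.7 kN, N_AB = -8 kN.
A_AB = 561.9 mm².
A_BC = 675.6 mm².
δ_AB = -8000·427/(561.9·46000) = -0.1322 mm
δ_BC = -30700·327/(675.6·46000) = -0.323 mm
δ = Σδ_i = -0.4552 mm.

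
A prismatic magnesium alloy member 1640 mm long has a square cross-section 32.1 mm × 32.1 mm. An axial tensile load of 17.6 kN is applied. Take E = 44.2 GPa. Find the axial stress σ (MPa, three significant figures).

A = 1030 mm².
σ = N/A = 17600/1030 = 17.08 MPa.

17.1 MPa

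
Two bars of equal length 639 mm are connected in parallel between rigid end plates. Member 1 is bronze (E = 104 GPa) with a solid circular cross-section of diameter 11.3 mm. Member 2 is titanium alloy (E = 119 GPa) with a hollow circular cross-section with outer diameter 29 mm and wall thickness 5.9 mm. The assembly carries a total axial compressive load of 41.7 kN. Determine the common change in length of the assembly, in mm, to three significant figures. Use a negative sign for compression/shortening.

-0.434 mm

A_1 = 100.3 mm².
A_2 = 428.2 mm².
Equal strain + equilibrium ⇒ each member carries load in proportion to AE: A₁E₁ = 10430000 N, A₂E₂ = 50950000 N, ΣAE = 61380000 N.
δ = PL/ΣAE = -41700·639/61380000 = -0.4341 mm.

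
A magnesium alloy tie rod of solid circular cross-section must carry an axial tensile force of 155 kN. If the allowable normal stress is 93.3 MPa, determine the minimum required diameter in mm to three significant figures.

46.0 mm

Required area A ≥ P/σ_allow = 155000/93.3 = 1661 mm².
For a solid circular section, d ≥ √(4A/π) = 45.99 mm.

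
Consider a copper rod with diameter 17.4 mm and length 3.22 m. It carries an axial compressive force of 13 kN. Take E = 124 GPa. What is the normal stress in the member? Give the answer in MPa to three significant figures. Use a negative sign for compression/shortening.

-54.7 MPa

A = 237.8 mm².
σ = N/A = -13000/237.8 = -54.67 MPa.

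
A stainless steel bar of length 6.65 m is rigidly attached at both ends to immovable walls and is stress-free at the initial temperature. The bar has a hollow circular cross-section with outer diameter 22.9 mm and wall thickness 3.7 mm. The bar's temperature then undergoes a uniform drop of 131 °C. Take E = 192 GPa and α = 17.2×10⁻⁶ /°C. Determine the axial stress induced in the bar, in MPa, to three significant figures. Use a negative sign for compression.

433 MPa

Free thermal expansion αLΔT = 17.2e-6 · 6650 · -131 = -14.98 mm.
The walls impose strain ε = −(-14.98)/6650 = 2.2532e-03; σ = Eε = 192000 · 2.2532e-03 = 432.6 MPa.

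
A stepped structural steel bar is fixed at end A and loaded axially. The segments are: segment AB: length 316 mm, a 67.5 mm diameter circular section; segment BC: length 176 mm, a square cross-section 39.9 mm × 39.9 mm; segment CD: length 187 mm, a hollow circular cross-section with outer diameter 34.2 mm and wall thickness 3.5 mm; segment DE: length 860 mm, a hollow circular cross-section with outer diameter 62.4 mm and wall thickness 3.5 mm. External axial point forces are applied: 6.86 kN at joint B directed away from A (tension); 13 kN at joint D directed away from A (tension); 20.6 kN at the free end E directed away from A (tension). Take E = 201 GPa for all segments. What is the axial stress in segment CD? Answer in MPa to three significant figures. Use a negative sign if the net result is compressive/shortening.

99.5 MPa

Internal axial forces (sectioning from the free end, tension +): N_DE = 20.6 kN, N_CD = 33.6 kN, N_BC = 33.6 kN, N_AB = 40.46 kN.
A_CD = 337.6 mm².
σ_CD = N_CD/A_CD = 33600/337.6 = 99.54 MPa.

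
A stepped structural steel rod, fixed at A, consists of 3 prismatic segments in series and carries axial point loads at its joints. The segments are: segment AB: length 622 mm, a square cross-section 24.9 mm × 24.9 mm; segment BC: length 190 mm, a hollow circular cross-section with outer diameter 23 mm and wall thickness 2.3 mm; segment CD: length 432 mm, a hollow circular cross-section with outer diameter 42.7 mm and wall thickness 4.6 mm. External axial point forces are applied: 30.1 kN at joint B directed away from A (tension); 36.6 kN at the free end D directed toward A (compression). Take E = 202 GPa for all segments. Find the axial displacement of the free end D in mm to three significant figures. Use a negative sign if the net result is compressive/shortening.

-0.405 mm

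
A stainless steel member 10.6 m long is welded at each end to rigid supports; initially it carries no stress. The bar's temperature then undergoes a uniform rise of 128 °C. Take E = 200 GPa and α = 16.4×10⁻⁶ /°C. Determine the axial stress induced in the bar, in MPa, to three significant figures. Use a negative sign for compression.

-420 MPa

Free thermal expansion αLΔT = 16.4e-6 · 10600 · 128 = 22.25 mm.
The walls impose strain ε = −(22.25)/10600 = -2.0992e-03; σ = Eε = 200000 · -2.0992e-03 = -419.8 MPa.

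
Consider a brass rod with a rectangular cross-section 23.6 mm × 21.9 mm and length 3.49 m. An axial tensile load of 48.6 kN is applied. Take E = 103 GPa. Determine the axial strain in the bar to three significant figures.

9.13e-04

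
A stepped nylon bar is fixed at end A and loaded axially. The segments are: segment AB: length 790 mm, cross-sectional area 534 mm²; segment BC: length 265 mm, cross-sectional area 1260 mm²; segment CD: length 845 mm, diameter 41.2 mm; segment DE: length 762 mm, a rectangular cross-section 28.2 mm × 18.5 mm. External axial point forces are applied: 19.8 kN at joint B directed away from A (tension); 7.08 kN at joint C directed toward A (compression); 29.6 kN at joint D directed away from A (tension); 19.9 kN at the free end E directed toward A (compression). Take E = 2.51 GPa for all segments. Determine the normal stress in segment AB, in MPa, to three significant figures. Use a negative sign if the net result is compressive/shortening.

Internal axial forces (sectioning from the free end, tension +): N_DE = -19.9 kN, N_CD = 9.7 kN, N_BC = 2.62 kN, N_AB = 22.42 kN.
σ_AB = N_AB/A_AB = 22420/534 = 41.99 MPa.

42.0 MPa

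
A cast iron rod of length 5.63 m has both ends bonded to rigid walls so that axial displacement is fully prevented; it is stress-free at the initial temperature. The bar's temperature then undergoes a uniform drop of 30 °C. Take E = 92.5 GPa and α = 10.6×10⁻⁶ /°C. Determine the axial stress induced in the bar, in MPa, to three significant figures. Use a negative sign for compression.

Free thermal expansion αLΔT = 10.6e-6 · 5630 · -30 = -1.79 mm.
The walls impose strain ε = −(-1.79)/5630 = 3.1800e-04; σ = Eε = 92500 · 3.1800e-04 = 29.41 MPa.

29.4 MPa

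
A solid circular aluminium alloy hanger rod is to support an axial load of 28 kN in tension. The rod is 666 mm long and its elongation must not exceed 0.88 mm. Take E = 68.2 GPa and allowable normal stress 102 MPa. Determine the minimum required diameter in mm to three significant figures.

19.9 mm

Required area A ≥ P/σ_allow = 28000/102 = 274.5 mm².
For a solid circular section, d ≥ √(4A/π) = 18.7 mm.
Elongation limit: A ≥ PL/(Eδ_allow) = 28000·666/(68200·0.88) = 310.7 mm² ⇒ d ≥ 19.89 mm.
The elongation limit governs.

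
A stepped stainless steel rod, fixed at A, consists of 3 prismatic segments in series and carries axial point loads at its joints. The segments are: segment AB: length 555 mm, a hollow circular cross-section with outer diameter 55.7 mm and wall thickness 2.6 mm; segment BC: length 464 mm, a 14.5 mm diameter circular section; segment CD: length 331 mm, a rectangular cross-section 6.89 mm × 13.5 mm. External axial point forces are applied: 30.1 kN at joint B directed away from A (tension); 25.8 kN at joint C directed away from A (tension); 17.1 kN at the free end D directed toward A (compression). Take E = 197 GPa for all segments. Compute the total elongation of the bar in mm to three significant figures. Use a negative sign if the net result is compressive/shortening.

Internal axial forces (sectioning from the free end, tension +): N_CD = -17.1 kN, N_BC = 8.7 kN, N_AB = 38.8 kN.
A_AB = 433.7 mm².
A_BC = 165.1 mm².
A_CD = 93.02 mm².
δ_AB = 38800·555/(433.7·197000) = 0.252 mm
δ_BC = 8700·464/(165.1·197000) = 0.1241 mm
δ_CD = -17100·331/(93.02·197000) = -0.3089 mm
δ = Σδ_i = 0.06722 mm.

0.0672 mm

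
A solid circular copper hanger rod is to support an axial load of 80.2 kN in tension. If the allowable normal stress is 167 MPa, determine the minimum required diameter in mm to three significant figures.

24.7 mm

Required area A ≥ P/σ_allow = 80200/167 = 480.2 mm².
For a solid circular section, d ≥ √(4A/π) = 24.73 mm.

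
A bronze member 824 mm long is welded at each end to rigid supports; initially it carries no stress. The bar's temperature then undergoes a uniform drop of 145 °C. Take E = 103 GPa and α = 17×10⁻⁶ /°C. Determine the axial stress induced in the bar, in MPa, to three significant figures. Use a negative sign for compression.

254 MPa

Free thermal expansion αLΔT = 17e-6 · 824 · -145 = -2.031 mm.
The walls impose strain ε = −(-2.031)/824 = 2.4650e-03; σ = Eε = 103000 · 2.4650e-03 = 253.9 MPa.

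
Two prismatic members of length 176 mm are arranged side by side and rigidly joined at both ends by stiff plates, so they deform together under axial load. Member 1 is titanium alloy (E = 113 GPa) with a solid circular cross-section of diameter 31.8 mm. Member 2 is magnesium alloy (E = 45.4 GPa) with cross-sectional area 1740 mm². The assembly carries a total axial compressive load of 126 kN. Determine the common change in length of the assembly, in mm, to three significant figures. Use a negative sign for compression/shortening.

-0.131 mm

A_1 = 794.2 mm².
Equal strain + equilibrium ⇒ each member carries load in proportion to AE: A₁E₁ = 89750000 N, A₂E₂ = 79000000 N, ΣAE = 168700000 N.
δ = PL/ΣAE = -126000·176/168700000 = -0.1314 mm.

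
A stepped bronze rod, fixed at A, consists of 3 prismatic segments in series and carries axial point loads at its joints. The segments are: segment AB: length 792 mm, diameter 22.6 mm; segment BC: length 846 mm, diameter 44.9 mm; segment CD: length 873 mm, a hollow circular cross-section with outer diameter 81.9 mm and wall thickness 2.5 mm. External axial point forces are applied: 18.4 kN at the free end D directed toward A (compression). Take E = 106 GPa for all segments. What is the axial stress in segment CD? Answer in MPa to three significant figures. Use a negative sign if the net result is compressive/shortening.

Internal axial forces (sectioning from the free end, tension +): N_CD = -18.4 kN, N_BC = -18.4 kN, N_AB = -18.4 kN.
A_CD = 623.6 mm².
σ_CD = N_CD/A_CD = -18400/623.6 = -29.51 MPa.

-29.5 MPa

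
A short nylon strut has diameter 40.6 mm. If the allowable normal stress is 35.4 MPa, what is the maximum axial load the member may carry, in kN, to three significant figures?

A = 1295 mm².
P_max = σ_allow · A = 35.4 · 1295 = 45830 N = 45.83 kN.

45.8 kN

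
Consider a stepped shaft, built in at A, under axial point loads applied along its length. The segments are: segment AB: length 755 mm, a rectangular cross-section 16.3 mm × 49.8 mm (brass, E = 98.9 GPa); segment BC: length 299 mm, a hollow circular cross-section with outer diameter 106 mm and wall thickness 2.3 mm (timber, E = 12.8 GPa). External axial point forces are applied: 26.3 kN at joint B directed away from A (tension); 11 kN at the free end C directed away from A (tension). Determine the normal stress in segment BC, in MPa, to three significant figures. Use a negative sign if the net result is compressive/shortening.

Internal axial forces (sectioning from the free end, tension +): N_BC = 11 kN, N_AB = 37.3 kN.
A_BC = 749.3 mm².
σ_BC = N_BC/A_BC = 11000/749.3 = 14.68 MPa.

14.7 MPa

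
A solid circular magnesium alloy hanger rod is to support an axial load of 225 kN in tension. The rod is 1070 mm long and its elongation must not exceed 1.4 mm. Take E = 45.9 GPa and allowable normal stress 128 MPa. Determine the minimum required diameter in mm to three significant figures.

69.1 mm

Required area A ≥ P/σ_allow = 225000/128 = 1758 mm².
For a solid circular section, d ≥ √(4A/π) = 47.31 mm.
Elongation limit: A ≥ PL/(Eδ_allow) = 225000·1070/(45900·1.4) = 3746 mm² ⇒ d ≥ 69.07 mm.
The elongation limit governs.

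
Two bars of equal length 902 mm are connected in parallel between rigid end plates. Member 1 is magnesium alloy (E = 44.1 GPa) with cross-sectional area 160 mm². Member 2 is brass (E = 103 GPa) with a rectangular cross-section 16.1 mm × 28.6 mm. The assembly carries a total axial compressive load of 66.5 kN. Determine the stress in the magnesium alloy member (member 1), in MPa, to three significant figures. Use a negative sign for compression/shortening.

-53.8 MPa

A_2 = 460.5 mm².
Equal strain + equilibrium ⇒ each member carries load in proportion to AE: A₁E₁ = 7056000 N, A₂E₂ = 47430000 N, ΣAE = 54480000 N.
σ₁ = P·E₁/ΣAE = -66500·44100/54480000 = -53.83 MPa.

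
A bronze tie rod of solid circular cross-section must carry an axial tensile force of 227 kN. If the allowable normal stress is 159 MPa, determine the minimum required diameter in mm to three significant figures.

42.6 mm

Required area A ≥ P/σ_allow = 227000/159 = 1428 mm².
For a solid circular section, d ≥ √(4A/π) = 42.64 mm.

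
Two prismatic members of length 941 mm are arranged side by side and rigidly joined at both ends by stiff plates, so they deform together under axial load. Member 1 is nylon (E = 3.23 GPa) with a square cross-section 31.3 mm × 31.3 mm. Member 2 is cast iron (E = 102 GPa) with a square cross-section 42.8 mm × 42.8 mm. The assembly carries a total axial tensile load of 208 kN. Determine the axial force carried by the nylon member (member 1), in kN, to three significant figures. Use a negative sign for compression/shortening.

3.46 kN

A_1 = 979.7 mm².
A_2 = 1832 mm².
Equal strain + equilibrium ⇒ each member carries load in proportion to AE: A₁E₁ = 3164000 N, A₂E₂ = 186800000 N, ΣAE = 190000000 N.
F₁ = P·A₁E₁/ΣAE = 208000·3164000/190000000 = 3464 N.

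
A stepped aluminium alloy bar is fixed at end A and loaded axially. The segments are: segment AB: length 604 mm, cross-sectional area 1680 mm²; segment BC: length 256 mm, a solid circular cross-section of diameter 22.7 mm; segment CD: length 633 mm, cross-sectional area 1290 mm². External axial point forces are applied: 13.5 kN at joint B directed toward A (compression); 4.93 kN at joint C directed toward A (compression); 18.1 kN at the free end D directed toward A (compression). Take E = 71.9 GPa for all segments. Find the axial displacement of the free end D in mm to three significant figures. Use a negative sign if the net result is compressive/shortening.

Internal axial forces (sectioning from the free end, tension +): N_CD = -18.1 kN, N_BC = -23.03 kN, N_AB = -36.53 kN.
A_BC = 404.7 mm².
δ_AB = -36530·604/(1680·71900) = -0.1827 mm
δ_BC = -23030·256/(404.7·71900) = -0.2026 mm
δ_CD = -18100·633/(1290·71900) = -0.1235 mm
δ = Σδ_i = -0.5088 mm.

-0.509 mm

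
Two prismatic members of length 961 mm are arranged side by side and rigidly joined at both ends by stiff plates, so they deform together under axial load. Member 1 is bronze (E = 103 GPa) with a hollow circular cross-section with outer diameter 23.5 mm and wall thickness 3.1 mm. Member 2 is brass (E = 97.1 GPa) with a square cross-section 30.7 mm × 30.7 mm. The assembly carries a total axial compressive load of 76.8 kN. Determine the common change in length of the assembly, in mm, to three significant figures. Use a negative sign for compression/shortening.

-0.659 mm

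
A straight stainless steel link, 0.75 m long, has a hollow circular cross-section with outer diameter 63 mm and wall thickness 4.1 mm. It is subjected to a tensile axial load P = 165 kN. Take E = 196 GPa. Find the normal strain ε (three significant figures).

0.00111

A = 758.7 mm².
σ = N/A = 217.5 MPa; ε = σ/E = 217.5/196000 = 1.110e-03.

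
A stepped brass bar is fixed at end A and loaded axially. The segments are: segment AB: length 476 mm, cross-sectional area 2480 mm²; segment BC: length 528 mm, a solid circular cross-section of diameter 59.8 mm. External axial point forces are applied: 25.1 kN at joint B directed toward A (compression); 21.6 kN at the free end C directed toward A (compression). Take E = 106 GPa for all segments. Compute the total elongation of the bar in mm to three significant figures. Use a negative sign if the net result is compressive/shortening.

Internal axial forces (sectioning from the free end, tension +): N_BC = -21.6 kN, N_AB = -46.7 kN.
A_BC = 2809 mm².
δ_AB = -46700·476/(2480·106000) = -0.08456 mm
δ_BC = -21600·528/(2809·106000) = -0.03831 mm
δ = Σδ_i = -0.1229 mm.

-0.123 mm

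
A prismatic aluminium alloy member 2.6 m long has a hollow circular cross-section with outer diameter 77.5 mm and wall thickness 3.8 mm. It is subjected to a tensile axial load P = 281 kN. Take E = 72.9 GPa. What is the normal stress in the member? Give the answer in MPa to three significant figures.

319 MPa

A = 879.8 mm².
σ = N/A = 281000/879.8 = 319.4 MPa.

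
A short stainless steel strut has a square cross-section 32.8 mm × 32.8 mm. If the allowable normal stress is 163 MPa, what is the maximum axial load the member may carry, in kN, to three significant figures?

175 kN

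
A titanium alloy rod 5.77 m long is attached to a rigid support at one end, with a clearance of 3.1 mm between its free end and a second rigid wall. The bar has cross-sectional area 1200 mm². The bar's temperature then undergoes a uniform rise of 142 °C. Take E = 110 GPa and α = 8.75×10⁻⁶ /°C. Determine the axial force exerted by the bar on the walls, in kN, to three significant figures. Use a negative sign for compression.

-93.1 kN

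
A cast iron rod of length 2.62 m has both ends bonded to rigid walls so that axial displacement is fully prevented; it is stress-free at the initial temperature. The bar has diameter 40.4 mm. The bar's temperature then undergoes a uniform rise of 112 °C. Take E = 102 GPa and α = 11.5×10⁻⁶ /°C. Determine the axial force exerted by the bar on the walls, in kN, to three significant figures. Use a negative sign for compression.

-168 kN

Free thermal expansion αLΔT = 11.5e-6 · 2620 · 112 = 3.375 mm.
The walls impose strain ε = −(3.375)/2620 = -1.2880e-03; σ = Eε = 102000 · -1.2880e-03 = -131.4 MPa.
Wall reaction R = σ·A = -131.4·1282 = -168400 N = -168.4 kN.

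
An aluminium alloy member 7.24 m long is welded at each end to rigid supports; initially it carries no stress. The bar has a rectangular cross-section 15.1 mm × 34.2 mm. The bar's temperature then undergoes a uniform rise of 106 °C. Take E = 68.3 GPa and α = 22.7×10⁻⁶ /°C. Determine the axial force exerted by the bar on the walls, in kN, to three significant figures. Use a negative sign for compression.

Free thermal expansion αLΔT = 22.7e-6 · 7240 · 106 = 17.42 mm.
The walls impose strain ε = −(17.42)/7240 = -2.4062e-03; σ = Eε = 68300 · -2.4062e-03 = -164.3 MPa.
Wall reaction R = σ·A = -164.3·516.4 = -84870 N = -84.87 kN.

-84.9 kN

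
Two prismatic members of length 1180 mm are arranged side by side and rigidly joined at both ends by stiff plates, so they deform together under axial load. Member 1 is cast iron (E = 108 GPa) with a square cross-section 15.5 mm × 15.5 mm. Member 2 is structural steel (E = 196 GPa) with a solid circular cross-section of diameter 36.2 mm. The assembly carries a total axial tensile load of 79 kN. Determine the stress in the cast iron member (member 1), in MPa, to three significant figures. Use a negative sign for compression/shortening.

37.5 MPa

A_1 = 240.2 mm².
A_2 = 1029 mm².
Equal strain + equilibrium ⇒ each member carries load in proportion to AE: A₁E₁ = 25950000 N, A₂E₂ = 201700000 N, ΣAE = 227700000 N.
σ₁ = P·E₁/ΣAE = 79000·108000/227700000 = 37.47 MPa.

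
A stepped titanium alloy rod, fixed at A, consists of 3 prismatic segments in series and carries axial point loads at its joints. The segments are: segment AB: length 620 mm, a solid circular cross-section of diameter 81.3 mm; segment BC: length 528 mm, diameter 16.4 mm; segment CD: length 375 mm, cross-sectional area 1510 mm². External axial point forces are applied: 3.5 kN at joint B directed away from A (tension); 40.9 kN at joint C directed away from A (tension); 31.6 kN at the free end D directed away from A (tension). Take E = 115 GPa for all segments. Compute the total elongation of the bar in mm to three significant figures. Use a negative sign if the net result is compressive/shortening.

1.72 mm

Internal axial forces (sectioning from the free end, tension +): N_CD = 31.6 kN, N_BC = 72.5 kN, N_AB = 76 kN.
A_AB = 5191 mm².
A_BC = 211.2 mm².
δ_AB = 76000·620/(5191·115000) = 0.07893 mm
δ_BC = 72500·528/(211.2·115000) = 1.576 mm
δ_CD = 31600·375/(1510·115000) = 0.06824 mm
δ = Σδ_i = 1.723 mm.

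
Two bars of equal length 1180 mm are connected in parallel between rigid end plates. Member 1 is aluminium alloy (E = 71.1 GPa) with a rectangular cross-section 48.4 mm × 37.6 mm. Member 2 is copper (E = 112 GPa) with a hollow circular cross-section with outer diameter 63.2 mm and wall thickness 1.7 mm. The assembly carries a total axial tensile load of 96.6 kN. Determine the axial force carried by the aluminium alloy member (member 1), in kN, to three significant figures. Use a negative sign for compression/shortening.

75.2 kN

A_1 = 1820 mm².
A_2 = 328.5 mm².
Equal strain + equilibrium ⇒ each member carries load in proportion to AE: A₁E₁ = 129400000 N, A₂E₂ = 36790000 N, ΣAE = 166200000 N.
F₁ = P·A₁E₁/ΣAE = 96600·129400000/166200000 = 75220 N.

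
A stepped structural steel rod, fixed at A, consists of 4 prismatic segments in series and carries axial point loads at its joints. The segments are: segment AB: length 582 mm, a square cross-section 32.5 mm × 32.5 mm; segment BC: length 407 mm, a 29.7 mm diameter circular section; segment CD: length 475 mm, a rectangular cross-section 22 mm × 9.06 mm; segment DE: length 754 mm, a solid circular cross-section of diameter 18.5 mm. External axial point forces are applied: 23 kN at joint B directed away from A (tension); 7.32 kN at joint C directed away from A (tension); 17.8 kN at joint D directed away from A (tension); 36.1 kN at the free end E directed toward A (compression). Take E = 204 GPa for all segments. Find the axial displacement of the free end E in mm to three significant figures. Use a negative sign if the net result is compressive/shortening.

Internal axial forces (sectioning from the free end, tension +): N_DE = -36.1 kN, N_CD = -18.3 kN, N_BC = -10.98 kN, N_AB = 12.02 kN.
A_AB = 1056 mm².
A_BC = 692.8 mm².
A_CD = 199.3 mm².
A_DE = 268.8 mm².
δ_AB = 12020·582/(1056·204000) = 0.03247 mm
δ_BC = -10980·407/(692.8·204000) = -0.03162 mm
δ_CD = -18300·475/(199.3·204000) = -0.2138 mm
δ_DE = -36100·754/(268.8·204000) = -0.4964 mm
δ = Σδ_i = -0.7093 mm.

-0.709 mm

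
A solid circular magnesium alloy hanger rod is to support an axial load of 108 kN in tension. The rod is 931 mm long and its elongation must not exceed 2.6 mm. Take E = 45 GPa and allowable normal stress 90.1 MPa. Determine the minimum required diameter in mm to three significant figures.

39.1 mm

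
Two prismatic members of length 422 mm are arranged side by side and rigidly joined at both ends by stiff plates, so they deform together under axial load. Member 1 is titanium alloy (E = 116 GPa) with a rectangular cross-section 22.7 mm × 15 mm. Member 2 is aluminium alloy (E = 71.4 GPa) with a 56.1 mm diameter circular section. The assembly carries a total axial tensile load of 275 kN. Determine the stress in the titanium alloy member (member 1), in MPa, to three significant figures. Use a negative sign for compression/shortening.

A_1 = 340.5 mm².
A_2 = 2472 mm².
Equal strain + equilibrium ⇒ each member carries load in proportion to AE: A₁E₁ = 39500000 N, A₂E₂ = 176500000 N, ΣAE = 216000000 N.
σ₁ = P·E₁/ΣAE = 275000·116000/216000000 = 147.7 MPa.

148 MPa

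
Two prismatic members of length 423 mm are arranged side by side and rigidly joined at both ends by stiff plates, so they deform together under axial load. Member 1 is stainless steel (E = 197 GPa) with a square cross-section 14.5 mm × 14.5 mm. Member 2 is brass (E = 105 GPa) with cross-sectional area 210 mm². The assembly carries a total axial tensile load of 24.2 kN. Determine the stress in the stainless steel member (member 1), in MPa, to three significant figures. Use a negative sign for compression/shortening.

A_1 = 210.2 mm².
Equal strain + equilibrium ⇒ each member carries load in proportion to AE: A₁E₁ = 41420000 N, A₂E₂ = 22050000 N, ΣAE = 63470000 N.
σ₁ = P·E₁/ΣAE = 24200·197000/63470000 = 75.11 MPa.

75.1 MPa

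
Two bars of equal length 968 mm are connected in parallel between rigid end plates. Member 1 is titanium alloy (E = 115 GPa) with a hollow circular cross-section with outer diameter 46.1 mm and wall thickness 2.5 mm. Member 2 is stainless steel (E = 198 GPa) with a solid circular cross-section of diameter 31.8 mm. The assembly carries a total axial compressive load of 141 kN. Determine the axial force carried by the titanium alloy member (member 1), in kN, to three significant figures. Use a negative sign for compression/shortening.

A_1 = 342.4 mm².
A_2 = 794.2 mm².
Equal strain + equilibrium ⇒ each member carries load in proportion to AE: A₁E₁ = 39380000 N, A₂E₂ = 157300000 N, ΣAE = 196600000 N.
F₁ = P·A₁E₁/ΣAE = -141000·39380000/196600000 = -28240 N.

-28.2 kN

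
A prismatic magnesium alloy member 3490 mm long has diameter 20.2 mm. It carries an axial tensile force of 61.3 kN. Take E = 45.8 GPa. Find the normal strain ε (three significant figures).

A = 320.5 mm².
σ = N/A = 191.3 MPa; ε = σ/E = 191.3/45800 = 4.176e-03.

0.00418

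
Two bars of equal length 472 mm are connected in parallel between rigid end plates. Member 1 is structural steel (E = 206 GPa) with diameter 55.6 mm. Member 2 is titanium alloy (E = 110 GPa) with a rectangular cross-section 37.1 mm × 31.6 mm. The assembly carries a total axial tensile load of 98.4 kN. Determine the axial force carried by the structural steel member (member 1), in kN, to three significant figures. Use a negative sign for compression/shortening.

78.2 kN

A_1 = 2428 mm².
A_2 = 1172 mm².
Equal strain + equilibrium ⇒ each member carries load in proportion to AE: A₁E₁ = 500200000 N, A₂E₂ = 129000000 N, ΣAE = 629100000 N.
F₁ = P·A₁E₁/ΣAE = 98400·500200000/629100000 = 78230 N.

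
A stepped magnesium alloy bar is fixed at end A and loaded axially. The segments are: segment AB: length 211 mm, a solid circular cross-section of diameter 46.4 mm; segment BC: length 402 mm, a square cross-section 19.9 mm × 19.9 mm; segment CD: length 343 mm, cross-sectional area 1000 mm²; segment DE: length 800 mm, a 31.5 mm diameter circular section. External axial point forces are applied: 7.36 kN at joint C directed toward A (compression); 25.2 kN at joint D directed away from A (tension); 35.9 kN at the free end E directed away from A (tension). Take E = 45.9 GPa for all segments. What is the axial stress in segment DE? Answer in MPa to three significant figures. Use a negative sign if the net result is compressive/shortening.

46.1 MPa

Internal axial forces (sectioning from the free end, tension +): N_DE = 35.9 kN, N_CD = 61.1 kN, N_BC = 53.74 kN, N_AB = 53.74 kN.
A_DE = 779.3 mm².
σ_DE = N_DE/A_DE = 35900/779.3 = 46.07 MPa.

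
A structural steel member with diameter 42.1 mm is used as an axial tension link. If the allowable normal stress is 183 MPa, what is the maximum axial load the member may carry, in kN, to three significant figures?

A = 1392 mm².
P_max = σ_allow · A = 183 · 1392 = 254700 N = 254.7 kN.

255 kN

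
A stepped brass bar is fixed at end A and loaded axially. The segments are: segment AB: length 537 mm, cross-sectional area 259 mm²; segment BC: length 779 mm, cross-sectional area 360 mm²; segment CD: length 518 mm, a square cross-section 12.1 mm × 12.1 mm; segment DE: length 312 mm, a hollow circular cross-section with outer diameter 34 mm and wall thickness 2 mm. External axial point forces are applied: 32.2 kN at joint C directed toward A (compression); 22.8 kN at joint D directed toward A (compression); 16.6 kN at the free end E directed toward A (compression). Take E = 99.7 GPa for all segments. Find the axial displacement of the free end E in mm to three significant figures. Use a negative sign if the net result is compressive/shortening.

Internal axial forces (sectioning from the free end, tension +): N_DE = -16.6 kN, N_CD = -39.4 kN, N_BC = -71.6 kN, N_AB = -71.6 kN.
A_CD = 146.4 mm².
A_DE = 201.1 mm².
δ_AB = -71600·537/(259·99700) = -1.489 mm
δ_BC = -71600·779/(360·99700) = -1.554 mm
δ_CD = -39400·518/(146.4·99700) = -1.398 mm
δ_DE = -16600·312/(201.1·99700) = -0.2584 mm
δ = Σδ_i = -4.7 mm.

-4.70 mm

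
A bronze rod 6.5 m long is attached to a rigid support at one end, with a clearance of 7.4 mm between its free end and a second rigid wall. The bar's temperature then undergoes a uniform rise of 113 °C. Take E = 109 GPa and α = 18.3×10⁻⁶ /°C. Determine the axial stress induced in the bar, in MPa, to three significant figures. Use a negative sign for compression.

Free thermal expansion αLΔT = 18.3e-6 · 6500 · 113 = 13.44 mm.
The walls engage after the gap closes; constrained expansion = 13.44 − 7.4 = 6.041 mm.
The walls impose strain ε = −(6.041)/6500 = -9.2944e-04; σ = Eε = 109000 · -9.2944e-04 = -101.3 MPa.

-101 MPa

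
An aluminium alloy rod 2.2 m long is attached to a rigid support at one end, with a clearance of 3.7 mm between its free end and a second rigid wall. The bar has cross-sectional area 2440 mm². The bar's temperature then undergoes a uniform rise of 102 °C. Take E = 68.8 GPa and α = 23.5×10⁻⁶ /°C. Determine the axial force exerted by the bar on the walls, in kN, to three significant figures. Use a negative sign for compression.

-120 kN

Free thermal expansion αLΔT = 23.5e-6 · 2200 · 102 = 5.273 mm.
The walls engage after the gap closes; constrained expansion = 5.273 − 3.7 = 1.573 mm.
The walls impose strain ε = −(1.573)/2200 = -7.1518e-04; σ = Eε = 68800 · -7.1518e-04 = -49.2 MPa.
Wall reaction R = σ·A = -49.2·2440 = -120100 N = -120.1 kN.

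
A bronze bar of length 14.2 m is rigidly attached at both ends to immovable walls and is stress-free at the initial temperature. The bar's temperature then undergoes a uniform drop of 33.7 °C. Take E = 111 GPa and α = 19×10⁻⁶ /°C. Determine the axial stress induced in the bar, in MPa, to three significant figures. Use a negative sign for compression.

71.1 MPa

Free thermal expansion αLΔT = 19e-6 · 14200 · -33.7 = -9.092 mm.
The walls impose strain ε = −(-9.092)/14200 = 6.4030e-04; σ = Eε = 111000 · 6.4030e-04 = 71.07 MPa.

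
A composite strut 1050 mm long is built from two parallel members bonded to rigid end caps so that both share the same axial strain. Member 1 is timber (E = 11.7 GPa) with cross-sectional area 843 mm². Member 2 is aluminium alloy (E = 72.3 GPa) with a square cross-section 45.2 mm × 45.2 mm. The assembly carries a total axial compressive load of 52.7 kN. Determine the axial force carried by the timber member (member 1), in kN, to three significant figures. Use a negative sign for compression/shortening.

A_2 = 2043 mm².
Equal strain + equilibrium ⇒ each member carries load in proportion to AE: A₁E₁ = 9863000 N, A₂E₂ = 147700000 N, ΣAE = 157600000 N.
F₁ = P·A₁E₁/ΣAE = -52700·9863000/157600000 = -3299 N.

-3.30 kN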